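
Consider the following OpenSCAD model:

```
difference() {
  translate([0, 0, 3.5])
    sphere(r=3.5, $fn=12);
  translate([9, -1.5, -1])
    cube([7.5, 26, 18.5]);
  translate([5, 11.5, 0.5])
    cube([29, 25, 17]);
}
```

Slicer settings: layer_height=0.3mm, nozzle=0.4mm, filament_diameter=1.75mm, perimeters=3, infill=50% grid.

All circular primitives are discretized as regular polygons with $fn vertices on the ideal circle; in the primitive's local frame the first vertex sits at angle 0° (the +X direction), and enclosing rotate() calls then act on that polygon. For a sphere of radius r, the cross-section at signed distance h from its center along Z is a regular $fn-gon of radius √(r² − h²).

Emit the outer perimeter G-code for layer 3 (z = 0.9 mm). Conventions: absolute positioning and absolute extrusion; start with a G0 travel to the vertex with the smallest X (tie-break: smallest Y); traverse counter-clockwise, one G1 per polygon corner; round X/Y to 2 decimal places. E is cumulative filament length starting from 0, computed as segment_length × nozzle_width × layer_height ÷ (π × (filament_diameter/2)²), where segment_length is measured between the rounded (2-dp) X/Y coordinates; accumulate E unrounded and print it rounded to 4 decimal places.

G0 X-2.34 Y0.00 Z0.90
G1 X-2.03 Y-1.17 E0.0604
G1 X-1.17 Y-2.03 E0.1211
G1 X0.00 Y-2.34 E0.1814
G1 X1.17 Y-2.03 E0.2418
G1 X2.03 Y-1.17 E0.3025
G1 X2.34 Y0.00 E0.3629
G1 X2.03 Y1.17 E0.4233
G1 X1.17 Y2.03 E0.4840
G1 X0.00 Y2.34 E0.5443
G1 X-1.17 Y2.03 E0.6047
G1 X-2.03 Y1.17 E0.6654
G1 X-2.34 Y0.00 E0.7258

At z = 0.9 mm: the r=3.5 sphere contributes a regular 12-gon of circumradius √(3.5²−2.6²) = 2.343; the cube at (9, -1.5) (footprint 7.5×26) is included at this height; the cube at (5, 11.5) (footprint 29×25) is included at this height; Taking the first minus the rest: starting from the r=3.5 sphere, the 7.5×26 cube at (9, -1.5) misses the remaining region (no effect); the 29×25 cube at (5, 11.5) misses the remaining region (no effect) — 1 connected region. The outline is a single polygon with 12 vertices. Extrusion per mm of travel: 0.4 × 0.3 / (π × 0.875²) = 0.049890. Accumulating E over each segment gives final E = 0.7258.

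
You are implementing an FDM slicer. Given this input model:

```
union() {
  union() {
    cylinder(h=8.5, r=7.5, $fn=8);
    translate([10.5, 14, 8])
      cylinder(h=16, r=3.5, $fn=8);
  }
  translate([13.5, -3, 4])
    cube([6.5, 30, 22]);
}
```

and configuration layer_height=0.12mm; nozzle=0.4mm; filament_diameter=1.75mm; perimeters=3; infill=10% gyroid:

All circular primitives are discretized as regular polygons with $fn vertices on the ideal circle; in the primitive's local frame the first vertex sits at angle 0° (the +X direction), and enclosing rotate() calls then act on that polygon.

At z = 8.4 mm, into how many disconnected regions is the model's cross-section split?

At z = 8.4 mm: the cylinder: section is a regular 8-gon, circumradius r=7.5; the r=3.5 cylinder at (10.5, 14) contributes a regular 8-gon of circumradius 3.5; Combining (union): the 2 present regions are separate (no shared area or edge), so areas and boundary lengths simply add and each stays a separate island — 2 connected regions; the cube at (13.5, -3) (footprint 6.5×30) is included at this height; Taking the union: the regions partially overlap (shared area 0.60 mm²), so overlapping operands fuse into one piece — 2 connected regions. The result has 2 disconnected regions.

2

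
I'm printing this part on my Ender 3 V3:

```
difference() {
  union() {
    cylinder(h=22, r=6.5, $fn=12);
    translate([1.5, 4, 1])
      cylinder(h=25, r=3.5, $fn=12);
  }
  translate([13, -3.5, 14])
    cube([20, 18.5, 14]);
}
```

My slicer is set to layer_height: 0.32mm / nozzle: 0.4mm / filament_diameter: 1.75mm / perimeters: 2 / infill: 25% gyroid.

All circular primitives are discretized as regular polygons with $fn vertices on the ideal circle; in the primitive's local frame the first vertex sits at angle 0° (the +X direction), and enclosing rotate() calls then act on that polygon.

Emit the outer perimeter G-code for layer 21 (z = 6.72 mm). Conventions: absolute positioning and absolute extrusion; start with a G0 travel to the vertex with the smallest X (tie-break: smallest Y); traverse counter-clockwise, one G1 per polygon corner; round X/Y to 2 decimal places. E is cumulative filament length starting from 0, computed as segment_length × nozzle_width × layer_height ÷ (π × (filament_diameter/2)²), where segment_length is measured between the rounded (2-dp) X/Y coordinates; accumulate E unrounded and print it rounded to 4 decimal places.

At z = 6.72 mm: the r=6.5 cylinder contributes a regular 12-gon of circumradius 6.5; the cylinder at (1.5, 4): section is a regular 12-gon, circumradius r=3.5; Taking the union: the regions partially overlap (shared area 30.25 mm²), so overlapping operands fuse into one piece — 1 connected region; the cube at (13, -3.5) is not intersected at this z (z outside [14, 28]); Taking the first minus the rest: none of the subtracted shapes is present at this height, so that combined region is unchanged — 1 connected region. The outline is a single polygon with 17 vertices. Extrusion per mm of travel: 0.4 × 0.32 / (π × 0.875²) = 0.053216. Accumulating E over each segment gives final E = 2.2338.

G0 X-6.50 Y0.00 Z6.72
G1 X-5.63 Y-3.25 E0.1790
G1 X-3.25 Y-5.63 E0.3582
G1 X0.00 Y-6.50 E0.5372
G1 X3.25 Y-5.63 E0.7162
G1 X5.63 Y-3.25 E0.8954
G1 X6.50 Y0.00 E1.0744
G1 X5.63 Y3.25 E1.2534
G1 X4.97 Y3.90 E1.3027
G1 X5.00 Y4.00 E1.3083
G1 X4.53 Y5.75 E1.4047
G1 X3.25 Y7.03 E1.5011
G1 X1.50 Y7.50 E1.5975
G1 X-0.25 Y7.03 E1.6939
G1 X-1.07 Y6.21 E1.7556
G1 X-3.25 Y5.63 E1.8757
G1 X-5.63 Y3.25 E2.0548
G1 X-6.50 Y0.00 E2.2338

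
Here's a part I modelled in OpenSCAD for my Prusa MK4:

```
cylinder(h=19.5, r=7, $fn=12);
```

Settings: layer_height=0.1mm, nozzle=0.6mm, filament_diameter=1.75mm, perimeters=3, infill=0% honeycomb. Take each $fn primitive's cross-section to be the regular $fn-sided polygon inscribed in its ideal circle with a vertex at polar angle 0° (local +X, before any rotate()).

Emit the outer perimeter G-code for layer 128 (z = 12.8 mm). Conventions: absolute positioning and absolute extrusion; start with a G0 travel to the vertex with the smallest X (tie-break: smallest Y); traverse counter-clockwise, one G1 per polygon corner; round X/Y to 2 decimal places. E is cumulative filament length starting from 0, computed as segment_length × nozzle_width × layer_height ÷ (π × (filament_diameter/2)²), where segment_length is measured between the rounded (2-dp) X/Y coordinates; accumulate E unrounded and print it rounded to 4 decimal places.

At z = 12.8 mm: the r=7 cylinder contributes a regular 12-gon of circumradius 7. The outline is a single polygon with 12 vertices. Extrusion per mm of travel: 0.6 × 0.1 / (π × 0.875²) = 0.024945. Accumulating E over each segment gives final E = 1.0845.

G0 X-7.00 Y0.00 Z12.80
G1 X-6.06 Y-3.50 E0.0904
G1 X-3.50 Y-6.06 E0.1807
G1 X0.00 Y-7.00 E0.2711
G1 X3.50 Y-6.06 E0.3615
G1 X6.06 Y-3.50 E0.4518
G1 X7.00 Y0.00 E0.5422
G1 X6.06 Y3.50 E0.6326
G1 X3.50 Y6.06 E0.7229
G1 X0.00 Y7.00 E0.8133
G1 X-3.50 Y6.06 E0.9037
G1 X-6.06 Y3.50 E0.9941
G1 X-7.00 Y0.00 E1.0845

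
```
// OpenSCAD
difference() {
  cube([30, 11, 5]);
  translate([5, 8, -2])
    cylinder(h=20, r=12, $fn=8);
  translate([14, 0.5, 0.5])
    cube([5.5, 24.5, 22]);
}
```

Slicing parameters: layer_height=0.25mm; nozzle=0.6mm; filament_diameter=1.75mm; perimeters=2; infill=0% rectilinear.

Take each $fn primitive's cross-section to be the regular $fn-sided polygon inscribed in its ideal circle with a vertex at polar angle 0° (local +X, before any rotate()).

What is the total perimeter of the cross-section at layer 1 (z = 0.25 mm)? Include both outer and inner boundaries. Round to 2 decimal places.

At z = 0.25 mm: the 30×11 cube contributes its full rectangle (perimeter 82.00 mm); the cylinder at (5, 8): section is a regular 8-gon, circumradius r=12 (perimeter = 2·8·12.000·sin(180°/8) = 73.48 mm); the cube at (14, 0.5) does not reach this height (z outside [0.5, 22.5]); Subtracting the remaining from the first: starting from the 30×11 cube, the r=12 cylinder at (5, 8) partially overlaps it — only the 171.88 mm² overlap (of its 407.29 mm²) is removed, clipping the outline — boundary = 53.46 mm. Overall, the cross-section is a single solid region. Total boundary length (outer) = 53.46 mm.

53.46 mm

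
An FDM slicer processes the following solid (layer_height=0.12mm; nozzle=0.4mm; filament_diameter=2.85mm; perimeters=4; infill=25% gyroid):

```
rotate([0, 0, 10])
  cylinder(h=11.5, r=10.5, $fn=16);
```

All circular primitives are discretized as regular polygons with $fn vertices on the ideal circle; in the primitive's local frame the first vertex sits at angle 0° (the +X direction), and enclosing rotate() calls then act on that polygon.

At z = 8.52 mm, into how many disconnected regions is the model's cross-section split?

At z = 8.52 mm: the r=10.5 cylinder gives a regular 16-gon of circumradius 10.5 (constant along its height); (rotated 10° about Z; rotation is an isometry so areas/perimeters/island counts are preserved). The result has 1 disconnected region.

1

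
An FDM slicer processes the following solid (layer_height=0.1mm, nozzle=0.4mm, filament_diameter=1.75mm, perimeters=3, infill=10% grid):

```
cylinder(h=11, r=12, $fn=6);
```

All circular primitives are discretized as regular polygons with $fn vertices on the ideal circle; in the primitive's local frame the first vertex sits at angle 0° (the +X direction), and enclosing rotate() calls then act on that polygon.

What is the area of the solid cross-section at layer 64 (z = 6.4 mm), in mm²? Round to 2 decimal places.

At z = 6.4 mm: the r=12 cylinder gives a regular 6-gon of circumradius 12 (constant along its height) (area = (6/2)·12.000²·sin(360°/6) = 374.12 mm²). Overall, the cross-section is a single solid region. Net area = 374.12 mm².

374.12 mm²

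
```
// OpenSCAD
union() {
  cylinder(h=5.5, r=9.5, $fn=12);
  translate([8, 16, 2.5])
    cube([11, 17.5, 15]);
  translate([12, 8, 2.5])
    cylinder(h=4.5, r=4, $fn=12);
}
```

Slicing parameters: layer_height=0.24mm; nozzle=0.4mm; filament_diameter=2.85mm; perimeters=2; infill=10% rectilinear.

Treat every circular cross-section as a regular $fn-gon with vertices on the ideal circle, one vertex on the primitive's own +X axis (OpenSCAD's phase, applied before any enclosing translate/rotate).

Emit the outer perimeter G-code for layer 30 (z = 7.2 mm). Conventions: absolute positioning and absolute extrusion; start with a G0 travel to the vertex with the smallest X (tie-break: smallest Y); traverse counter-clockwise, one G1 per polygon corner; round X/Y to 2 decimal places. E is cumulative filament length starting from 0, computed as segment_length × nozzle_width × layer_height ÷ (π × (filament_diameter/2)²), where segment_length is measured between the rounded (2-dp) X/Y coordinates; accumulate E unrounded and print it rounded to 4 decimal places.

G0 X8.00 Y16.00 Z7.20
G1 X19.00 Y16.00 E0.1655
G1 X19.00 Y33.50 E0.4289
G1 X8.00 Y33.50 E0.5944
G1 X8.00 Y16.00 E0.8578

At z = 7.2 mm: the cylinder does not reach this height (z outside [0, 5.5]); the cube at (8, 16) (footprint 11×17.5) is included at this height; the cylinder at (12, 8) is absent (z outside [2.5, 7]); Taking the union: only the 11×17.5 cube at (8, 16) is present, so the union is just that shape — 1 connected region. The outline is a single polygon with 4 vertices. Extrusion per mm of travel: 0.4 × 0.24 / (π × 1.425²) = 0.015048. Accumulating E over each segment gives final E = 0.8578.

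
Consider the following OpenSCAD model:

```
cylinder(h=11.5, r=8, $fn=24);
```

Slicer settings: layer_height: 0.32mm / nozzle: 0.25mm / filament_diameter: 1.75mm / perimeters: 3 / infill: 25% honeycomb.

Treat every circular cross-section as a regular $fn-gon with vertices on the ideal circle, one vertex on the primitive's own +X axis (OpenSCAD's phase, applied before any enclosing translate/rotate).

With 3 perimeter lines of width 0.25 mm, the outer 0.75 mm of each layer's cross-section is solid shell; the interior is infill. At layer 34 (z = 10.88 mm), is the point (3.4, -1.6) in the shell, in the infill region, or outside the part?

At z = 10.88 mm: the cylinder: section is a regular 24-gon, circumradius r=8. Overall, the cross-section is a single solid region. The nearest boundary edge runs (6.93, -4.00)→(7.73, -2.07); distance from the point to it = 4.18 mm. The point is inside the cross-section and 4.18 mm from the nearest boundary — more than the 0.75 mm shell width (3 × 0.25), so it's in the infill interior.

infill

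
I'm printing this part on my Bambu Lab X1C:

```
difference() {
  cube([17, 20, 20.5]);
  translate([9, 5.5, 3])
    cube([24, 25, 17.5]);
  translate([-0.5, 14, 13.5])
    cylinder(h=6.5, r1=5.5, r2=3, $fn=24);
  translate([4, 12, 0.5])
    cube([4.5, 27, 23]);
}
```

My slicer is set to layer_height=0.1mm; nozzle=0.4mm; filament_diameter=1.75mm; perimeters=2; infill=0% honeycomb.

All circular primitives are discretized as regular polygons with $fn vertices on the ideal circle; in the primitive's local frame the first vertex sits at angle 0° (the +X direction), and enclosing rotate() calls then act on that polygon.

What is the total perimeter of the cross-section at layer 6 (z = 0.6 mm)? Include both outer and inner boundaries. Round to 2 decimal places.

90.00 mm

At z = 0.6 mm: the cube (footprint 17×20) is included at this height (perimeter 74.00 mm); the cube at (9, 5.5) is absent (z outside [3, 20.5]); the cone at (-0.5, 14) is not intersected at this z (z outside [13.5, 20]); the 4.5×27 cube at (4, 12) contributes its full rectangle (perimeter 63.00 mm); After the difference (first − rest): starting from the 17×20 cube, the 4.5×27 cube at (4, 12) partially overlaps it — only the 36.00 mm² overlap (of its 121.50 mm²) is removed, clipping the outline — boundary = 90.00 mm. Overall, the cross-section is a single solid region. Total boundary length (outer) = 90.00 mm.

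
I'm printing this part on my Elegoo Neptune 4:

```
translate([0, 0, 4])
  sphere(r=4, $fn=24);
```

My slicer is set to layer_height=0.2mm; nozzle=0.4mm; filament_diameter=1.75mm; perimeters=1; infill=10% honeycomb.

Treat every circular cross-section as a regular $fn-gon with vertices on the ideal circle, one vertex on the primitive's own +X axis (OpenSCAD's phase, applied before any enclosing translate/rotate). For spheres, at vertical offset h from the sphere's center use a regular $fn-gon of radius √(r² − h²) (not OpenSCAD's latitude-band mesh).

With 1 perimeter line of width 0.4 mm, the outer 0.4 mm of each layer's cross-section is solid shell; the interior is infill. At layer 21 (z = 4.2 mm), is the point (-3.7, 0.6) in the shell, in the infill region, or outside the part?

shell

At z = 4.2 mm: the sphere: section is a regular 24-gon, circumradius = √(r²−h²) = √(4²−0.2²) = 3.995. Overall, the cross-section is a single solid region. The nearest boundary edge runs (-3.86, 1.03)→(-3.99, 0.00); distance from the point to it = 0.21 mm. The point is inside the cross-section, 0.21 mm from the nearest boundary — within the 0.4 mm shell band (1 × 0.4).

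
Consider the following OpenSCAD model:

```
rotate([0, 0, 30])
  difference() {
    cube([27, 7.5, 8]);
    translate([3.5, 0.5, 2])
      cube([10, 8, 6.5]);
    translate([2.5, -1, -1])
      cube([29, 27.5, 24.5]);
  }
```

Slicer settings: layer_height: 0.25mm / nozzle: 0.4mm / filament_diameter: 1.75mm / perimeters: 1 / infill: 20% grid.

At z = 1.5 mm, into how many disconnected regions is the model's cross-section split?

At z = 1.5 mm: the cube (footprint 27×7.5) is included at this height; the cube at (3.5, 0.5) is absent (z outside [2, 8.5]); the cube at (2.5, -1) (footprint 29×27.5) is included at this height; Taking the first minus the rest: starting from the 27×7.5 cube, the 29×27.5 cube at (2.5, -1) partially overlaps it — only the 183.75 mm² overlap (of its 797.50 mm²) is removed, clipping the outline — 1 connected region; (rotated 30° about Z; rotation is an isometry so areas/perimeters/island counts are preserved). The result has 1 disconnected region.

1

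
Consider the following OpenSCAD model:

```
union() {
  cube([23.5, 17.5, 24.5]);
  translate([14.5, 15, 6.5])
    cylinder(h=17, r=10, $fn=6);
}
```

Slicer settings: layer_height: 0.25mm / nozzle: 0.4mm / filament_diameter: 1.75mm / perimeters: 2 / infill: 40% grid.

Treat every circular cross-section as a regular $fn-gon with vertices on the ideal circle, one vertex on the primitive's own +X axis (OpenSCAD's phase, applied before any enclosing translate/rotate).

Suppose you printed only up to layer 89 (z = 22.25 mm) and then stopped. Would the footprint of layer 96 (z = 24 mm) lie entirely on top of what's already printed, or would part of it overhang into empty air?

entirely on top

Compare the two slices. At z = 22.25: the cube (footprint 23.5×17.5) is included at this height (area 411.25 mm²); the r=10 cylinder at (14.5, 15) contributes a regular 6-gon of circumradius 10 (area = (6/2)·10.000²·sin(360°/6) = 259.81 mm²); Taking the union: the regions partially overlap — summed areas 671.06 mm² minus the doubly-counted overlap 174.56 mm² gives 496.49 mm² — area = 496.49 mm². At z = 24: the cube (footprint 23.5×17.5) is included at this height (area 411.25 mm²); the cylinder at (14.5, 15) is not intersected at this z (z outside [6.5, 23.5]); Taking the union: only the 23.5×17.5 cube is present, so the union is just that shape — area = 411.25 mm². Checking containment: the cross-section at z = 24 is a subset of the cross-section at z = 22.25.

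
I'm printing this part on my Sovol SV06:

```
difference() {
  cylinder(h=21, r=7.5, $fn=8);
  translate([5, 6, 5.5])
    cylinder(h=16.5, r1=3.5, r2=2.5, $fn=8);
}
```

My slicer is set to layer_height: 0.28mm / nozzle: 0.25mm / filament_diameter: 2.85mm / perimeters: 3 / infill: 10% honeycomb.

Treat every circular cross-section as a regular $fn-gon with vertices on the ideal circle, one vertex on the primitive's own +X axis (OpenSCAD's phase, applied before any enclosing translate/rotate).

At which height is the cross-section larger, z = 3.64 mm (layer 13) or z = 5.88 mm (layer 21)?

layer 13 (z = 3.64 mm)

Layer 13 (z = 3.64): the r=7.5 cylinder gives a regular 8-gon of circumradius 7.5 (constant along its height) (area = (8/2)·7.500²·sin(360°/8) = 159.10 mm²); the cone at (5, 6) is absent (z outside [5.5, 22]); Taking the first minus the rest: none of the subtracted shapes is present at this height, so the r=7.5 cylinder is unchanged — area = 159.10 mm². So its area = 159.10 mm². Layer 21 (z = 5.88): the r=7.5 cylinder gives a regular 8-gon of circumradius 7.5 (constant along its height) (area = (8/2)·7.500²·sin(360°/8) = 159.10 mm²); the cone at (5, 6) (r1=3.5→r2=2.5) has section circumradius 3.477 here — a regular 8-gon (area = (8/2)·3.477²·sin(360°/8) = 34.19 mm²); Subtracting the remaining from the first: starting from the r=7.5 cylinder (159.10 mm²), the cone at (5, 6) partially overlaps it — only the 11.02 mm² overlap (of its 34.19 mm²) is removed, clipping the outline — area = 148.08 mm². So its area = 148.08 mm². Layer 13 is larger (159.10 vs 148.08 mm²).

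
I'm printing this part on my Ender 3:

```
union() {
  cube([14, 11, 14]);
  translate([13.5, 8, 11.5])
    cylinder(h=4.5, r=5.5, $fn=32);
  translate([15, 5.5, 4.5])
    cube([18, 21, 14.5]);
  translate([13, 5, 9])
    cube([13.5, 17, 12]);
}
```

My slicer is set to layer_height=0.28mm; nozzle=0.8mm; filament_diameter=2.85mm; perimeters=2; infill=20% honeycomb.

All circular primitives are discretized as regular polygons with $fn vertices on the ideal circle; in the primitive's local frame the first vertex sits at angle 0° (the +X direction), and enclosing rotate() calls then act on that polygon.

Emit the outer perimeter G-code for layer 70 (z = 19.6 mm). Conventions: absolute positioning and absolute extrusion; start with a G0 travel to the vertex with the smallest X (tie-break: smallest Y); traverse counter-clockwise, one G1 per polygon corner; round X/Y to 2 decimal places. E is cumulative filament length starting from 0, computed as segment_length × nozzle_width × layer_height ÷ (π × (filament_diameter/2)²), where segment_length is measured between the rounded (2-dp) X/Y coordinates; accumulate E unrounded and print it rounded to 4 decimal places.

G0 X13.00 Y5.00 Z19.60
G1 X26.50 Y5.00 E0.4740
G1 X26.50 Y22.00 E1.0709
G1 X13.00 Y22.00 E1.5450
G1 X13.00 Y5.00 E2.1419

At z = 19.6 mm: the cube is absent (z outside [0, 14]); the cylinder at (13.5, 8) is not intersected at this z (z outside [11.5, 16]); the cube at (15, 5.5) does not reach this height (z outside [4.5, 19]); the 13.5×17 cube at (13, 5) contributes its full rectangle; Combining (union): only the 13.5×17 cube at (13, 5) is present, so the union is just that shape — 1 connected region. The outline is a single polygon with 4 vertices. Extrusion per mm of travel: 0.8 × 0.28 / (π × 1.425²) = 0.035113. Accumulating E over each segment gives final E = 2.1419.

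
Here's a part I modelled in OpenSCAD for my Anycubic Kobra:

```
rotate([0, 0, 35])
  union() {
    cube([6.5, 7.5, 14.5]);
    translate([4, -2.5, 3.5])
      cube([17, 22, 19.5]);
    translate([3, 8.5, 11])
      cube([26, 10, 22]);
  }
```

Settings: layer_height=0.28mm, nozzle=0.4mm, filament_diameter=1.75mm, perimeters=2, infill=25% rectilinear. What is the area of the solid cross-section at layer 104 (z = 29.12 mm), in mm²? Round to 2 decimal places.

260.00 mm²

At z = 29.12 mm: the cube is absent (z outside [0, 14.5]); the cube at (4, -2.5) does not reach this height (z outside [3.5, 23]); the cube at (3, 8.5) is present — its section is the full 26×10 rectangle (area 260.00 mm²); Merging all regions: only the 26×10 cube at (3, 8.5) is present, so the union is just that shape — area = 260.00 mm²; (whole slice rotated 35° about Z — lengths, areas and connectivity unchanged). Overall, the cross-section is a single solid region. Net area = 260.00 mm².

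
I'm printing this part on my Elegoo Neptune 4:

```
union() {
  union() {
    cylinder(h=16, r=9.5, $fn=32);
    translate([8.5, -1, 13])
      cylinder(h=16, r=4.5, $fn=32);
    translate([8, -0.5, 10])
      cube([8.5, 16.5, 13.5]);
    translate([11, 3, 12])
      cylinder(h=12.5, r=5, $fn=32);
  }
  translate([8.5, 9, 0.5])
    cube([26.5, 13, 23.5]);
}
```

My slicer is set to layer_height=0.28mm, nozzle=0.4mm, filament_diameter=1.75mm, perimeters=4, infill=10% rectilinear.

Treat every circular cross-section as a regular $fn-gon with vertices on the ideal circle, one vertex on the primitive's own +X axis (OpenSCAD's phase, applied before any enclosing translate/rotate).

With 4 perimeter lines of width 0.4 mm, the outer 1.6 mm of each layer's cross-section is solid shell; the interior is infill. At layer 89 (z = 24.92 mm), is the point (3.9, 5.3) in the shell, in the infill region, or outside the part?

At z = 24.92 mm: the cylinder is not intersected at this z (z outside [0, 16]); the r=4.5 cylinder at (8.5, -1) contributes a regular 32-gon of circumradius 4.5; the cube at (8, -0.5) is not intersected at this z (z outside [10, 23.5]); the cylinder at (11, 3) is absent (z outside [12, 24.5]); Merging all regions: only the r=4.5 cylinder at (8.5, -1) is present, so the union is just that shape — 1 connected region; the cube at (8.5, 9) is absent (z outside [0.5, 24]); Taking the union: only that combined region is present, so the union is just that shape — 1 connected region. Overall, the cross-section is a single solid region. The nearest boundary edge runs (6.00, 2.74)→(5.32, 2.18); distance from the point to it = 3.31 mm. The point is not inside any of the regions above, so it lies outside the cross-section (3.31 mm from the nearest boundary).

outside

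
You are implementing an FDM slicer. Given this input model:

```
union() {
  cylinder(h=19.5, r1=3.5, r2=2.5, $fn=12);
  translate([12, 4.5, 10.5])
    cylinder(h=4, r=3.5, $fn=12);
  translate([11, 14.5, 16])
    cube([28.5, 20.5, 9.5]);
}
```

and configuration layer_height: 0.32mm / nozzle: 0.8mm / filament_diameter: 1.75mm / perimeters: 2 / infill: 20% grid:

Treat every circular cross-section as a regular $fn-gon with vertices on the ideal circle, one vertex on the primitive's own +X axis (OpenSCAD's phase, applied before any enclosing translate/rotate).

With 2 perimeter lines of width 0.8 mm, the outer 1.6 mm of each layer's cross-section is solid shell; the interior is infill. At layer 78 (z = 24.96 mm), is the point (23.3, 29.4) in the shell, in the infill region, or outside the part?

infill

At z = 24.96 mm: the cone is absent (z outside [0, 19.5]); the cylinder at (12, 4.5) does not reach this height (z outside [10.5, 14.5]); the cube at (11, 14.5) (footprint 28.5×20.5) is included at this height; Taking the union: only the 28.5×20.5 cube at (11, 14.5) is present, so the union is just that shape — 1 connected region. Overall, the cross-section is a single solid region. The nearest boundary edge runs (39.50, 35.00)→(11.00, 35.00); distance from the point to it = 5.60 mm. The point is inside the cross-section and 5.60 mm from the nearest boundary — more than the 1.6 mm shell width (2 × 0.8), so it's in the infill interior.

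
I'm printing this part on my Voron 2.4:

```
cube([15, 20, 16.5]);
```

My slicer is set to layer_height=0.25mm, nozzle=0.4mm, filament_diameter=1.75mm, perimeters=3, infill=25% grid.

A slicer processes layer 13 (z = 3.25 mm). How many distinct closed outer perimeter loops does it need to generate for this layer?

1

At z = 3.25 mm: the cube (footprint 15×20) is included at this height. The result has 1 disconnected region.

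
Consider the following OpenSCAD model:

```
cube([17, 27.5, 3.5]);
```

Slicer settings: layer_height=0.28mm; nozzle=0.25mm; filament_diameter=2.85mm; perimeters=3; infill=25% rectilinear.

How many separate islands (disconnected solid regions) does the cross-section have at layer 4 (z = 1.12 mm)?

1

At z = 1.12 mm: the 17×27.5 cube contributes its full rectangle. Overall, the cross-section is a single solid region. Island count = 1.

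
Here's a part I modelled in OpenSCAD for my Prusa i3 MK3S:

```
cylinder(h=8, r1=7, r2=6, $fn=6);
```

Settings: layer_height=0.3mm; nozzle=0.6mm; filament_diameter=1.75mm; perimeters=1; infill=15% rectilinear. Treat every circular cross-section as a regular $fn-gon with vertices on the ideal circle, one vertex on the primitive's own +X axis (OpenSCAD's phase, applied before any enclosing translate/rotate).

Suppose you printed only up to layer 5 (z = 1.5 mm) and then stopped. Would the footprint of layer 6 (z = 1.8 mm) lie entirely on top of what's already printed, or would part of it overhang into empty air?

entirely on top

Compare the two slices. At z = 1.5: the cone contributes a regular 6-gon of circumradius 6.812 (interpolated between r1=7 and r2=6 at t=0.188) (area = (6/2)·6.812²·sin(360°/6) = 120.58 mm²). At z = 1.8: the cone: at t=0.225 of its height the radius interpolates to r₁+(r₂−r₁)t = 6.775, giving a regular 6-gon of that circumradius (area = (6/2)·6.775²·sin(360°/6) = 119.25 mm²). Checking containment: the cross-section at z = 1.8 is a subset of the cross-section at z = 1.5.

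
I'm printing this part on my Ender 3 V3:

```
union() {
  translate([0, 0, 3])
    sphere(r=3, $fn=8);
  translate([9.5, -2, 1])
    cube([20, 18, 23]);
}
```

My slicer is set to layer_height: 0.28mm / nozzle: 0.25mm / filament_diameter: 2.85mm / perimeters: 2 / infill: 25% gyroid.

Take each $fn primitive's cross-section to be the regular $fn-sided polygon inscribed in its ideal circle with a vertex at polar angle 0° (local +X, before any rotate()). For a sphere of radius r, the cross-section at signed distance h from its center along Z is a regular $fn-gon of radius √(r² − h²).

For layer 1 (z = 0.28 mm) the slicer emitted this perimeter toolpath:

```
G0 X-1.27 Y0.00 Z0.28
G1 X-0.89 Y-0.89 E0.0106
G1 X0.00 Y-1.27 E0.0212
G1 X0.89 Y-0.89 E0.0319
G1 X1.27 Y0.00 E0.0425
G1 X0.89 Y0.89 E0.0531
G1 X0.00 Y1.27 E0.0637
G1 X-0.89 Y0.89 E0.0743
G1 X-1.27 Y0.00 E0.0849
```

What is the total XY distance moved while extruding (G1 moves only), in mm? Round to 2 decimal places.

Sum the Euclidean lengths of each G1 segment: total = 7.74 mm.

7.74 mm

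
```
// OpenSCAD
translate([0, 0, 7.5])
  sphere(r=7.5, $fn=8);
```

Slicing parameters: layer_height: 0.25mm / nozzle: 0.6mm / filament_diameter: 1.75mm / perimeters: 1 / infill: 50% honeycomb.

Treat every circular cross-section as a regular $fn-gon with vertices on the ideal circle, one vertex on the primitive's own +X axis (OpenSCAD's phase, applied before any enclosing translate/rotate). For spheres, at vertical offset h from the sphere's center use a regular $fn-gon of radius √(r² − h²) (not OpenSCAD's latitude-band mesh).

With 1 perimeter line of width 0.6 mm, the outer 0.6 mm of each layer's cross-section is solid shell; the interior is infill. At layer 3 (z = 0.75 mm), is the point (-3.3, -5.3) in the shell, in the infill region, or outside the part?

outside

At z = 0.75 mm: the sphere: section is a regular 8-gon, circumradius = √(r²−h²) = √(7.5²−6.75²) = 3.269. Overall, the cross-section is a single solid region. The nearest boundary edge runs (-2.31, -2.31)→(-0.00, -3.27); distance from the point to it = 3.14 mm. The point is not inside any of the regions above, so it lies outside the cross-section (3.14 mm from the nearest boundary).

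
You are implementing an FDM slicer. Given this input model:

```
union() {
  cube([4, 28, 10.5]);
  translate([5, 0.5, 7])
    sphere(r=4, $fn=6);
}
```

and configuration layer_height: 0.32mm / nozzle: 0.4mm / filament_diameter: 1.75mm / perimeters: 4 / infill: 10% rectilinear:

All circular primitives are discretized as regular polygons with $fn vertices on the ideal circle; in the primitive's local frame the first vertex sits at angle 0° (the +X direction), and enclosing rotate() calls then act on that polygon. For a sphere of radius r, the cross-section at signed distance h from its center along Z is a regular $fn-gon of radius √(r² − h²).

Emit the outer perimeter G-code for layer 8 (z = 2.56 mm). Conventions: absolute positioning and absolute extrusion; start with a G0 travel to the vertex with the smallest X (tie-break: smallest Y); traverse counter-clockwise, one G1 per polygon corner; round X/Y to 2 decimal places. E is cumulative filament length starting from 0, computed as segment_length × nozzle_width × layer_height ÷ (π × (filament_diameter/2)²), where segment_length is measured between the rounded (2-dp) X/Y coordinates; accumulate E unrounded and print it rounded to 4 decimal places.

At z = 2.56 mm: the cube is present — its section is the full 4×28 rectangle; the sphere at (5, 0.5) is not intersected at this z (|z−center|=4.440 > r=4); Taking the union: only the 4×28 cube is present, so the union is just that shape — 1 connected region. The outline is a single polygon with 4 vertices. Extrusion per mm of travel: 0.4 × 0.32 / (π × 0.875²) = 0.053216. Accumulating E over each segment gives final E = 3.4058.

G0 X0.00 Y0.00 Z2.56
G1 X4.00 Y0.00 E0.2129
G1 X4.00 Y28.00 E1.7029
G1 X0.00 Y28.00 E1.9158
G1 X0.00 Y0.00 E3.4058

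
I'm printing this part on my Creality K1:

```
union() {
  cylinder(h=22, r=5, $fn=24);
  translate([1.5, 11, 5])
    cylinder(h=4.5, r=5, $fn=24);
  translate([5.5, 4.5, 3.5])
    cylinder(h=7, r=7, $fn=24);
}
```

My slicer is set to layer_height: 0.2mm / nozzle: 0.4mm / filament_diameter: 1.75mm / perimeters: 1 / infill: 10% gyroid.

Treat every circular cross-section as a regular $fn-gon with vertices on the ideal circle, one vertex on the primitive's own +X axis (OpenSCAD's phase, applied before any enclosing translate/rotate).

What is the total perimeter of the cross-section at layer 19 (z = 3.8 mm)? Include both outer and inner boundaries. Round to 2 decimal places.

At z = 3.8 mm: the r=5 cylinder gives a regular 24-gon of circumradius 5 (constant along its height) (perimeter = 2·24·5.000·sin(180°/24) = 31.33 mm); the cylinder at (1.5, 11) is absent (z outside [5, 9.5]); the cylinder at (5.5, 4.5): section is a regular 24-gon, circumradius r=7 (perimeter = 2·24·7.000·sin(180°/24) = 43.86 mm); Combining (union): the regions partially overlap (shared area 31.52 mm²), so the edge portions inside another operand are dropped and the merged outline is re-measured after clipping — boundary = 53.30 mm. Overall, the cross-section is a single solid region. Total boundary length (outer) = 53.30 mm.

53.30 mm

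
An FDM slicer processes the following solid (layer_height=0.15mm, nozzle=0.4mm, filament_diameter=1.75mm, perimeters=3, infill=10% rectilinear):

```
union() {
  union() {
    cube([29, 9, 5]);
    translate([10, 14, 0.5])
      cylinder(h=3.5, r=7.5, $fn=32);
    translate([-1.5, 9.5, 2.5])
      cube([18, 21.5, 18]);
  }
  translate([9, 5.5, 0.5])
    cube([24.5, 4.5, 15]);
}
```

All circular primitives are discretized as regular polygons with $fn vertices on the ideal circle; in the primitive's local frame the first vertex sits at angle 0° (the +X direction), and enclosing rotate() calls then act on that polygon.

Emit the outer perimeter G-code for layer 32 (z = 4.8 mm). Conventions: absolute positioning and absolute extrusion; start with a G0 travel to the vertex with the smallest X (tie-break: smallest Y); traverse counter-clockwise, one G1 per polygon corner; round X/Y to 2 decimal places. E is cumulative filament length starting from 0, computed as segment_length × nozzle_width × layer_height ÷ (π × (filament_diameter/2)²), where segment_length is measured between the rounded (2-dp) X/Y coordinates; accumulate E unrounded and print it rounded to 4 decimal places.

G0 X-1.50 Y9.50 Z4.80
G1 X9.00 Y9.50 E0.2619
G1 X9.00 Y9.00 E0.2744
G1 X0.00 Y9.00 E0.4989
G1 X0.00 Y0.00 E0.7234
G1 X29.00 Y0.00 E1.4468
G1 X29.00 Y5.50 E1.5840
G1 X33.50 Y5.50 E1.6963
G1 X33.50 Y10.00 E1.8085
G1 X16.50 Y10.00 E2.2326
G1 X16.50 Y31.00 E2.7564
G1 X-1.50 Y31.00 E3.2054
G1 X-1.50 Y9.50 E3.7418

At z = 4.8 mm: the cube (footprint 29×9) is included at this height; the cylinder at (10, 14) is not intersected at this z (z outside [0.5, 4]); the 18×21.5 cube at (-1.5, 9.5) contributes its full rectangle; Taking the union: the 2 present regions are separate (no shared area or edge), so areas and boundary lengths simply add and each stays a separate island — 2 connected regions; the cube at (9, 5.5) (footprint 24.5×4.5) is included at this height; Combining (union): the regions partially overlap (shared area 73.75 mm²), so overlapping operands fuse into one piece — 1 connected region. The outline is a single polygon with 12 vertices. Extrusion per mm of travel: 0.4 × 0.15 / (π × 0.875²) = 0.024945. Accumulating E over each segment gives final E = 3.7418.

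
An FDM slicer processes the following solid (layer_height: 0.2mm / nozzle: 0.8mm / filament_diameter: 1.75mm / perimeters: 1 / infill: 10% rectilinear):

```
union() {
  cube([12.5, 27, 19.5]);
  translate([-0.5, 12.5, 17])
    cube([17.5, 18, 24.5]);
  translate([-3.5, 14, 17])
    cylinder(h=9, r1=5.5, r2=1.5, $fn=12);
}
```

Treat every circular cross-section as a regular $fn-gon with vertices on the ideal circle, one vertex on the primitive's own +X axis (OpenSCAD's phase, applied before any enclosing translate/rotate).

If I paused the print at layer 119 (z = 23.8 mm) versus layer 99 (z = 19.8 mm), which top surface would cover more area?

layer 99 (z = 19.8 mm)

Layer 119 (z = 23.8): the cube is not intersected at this z (z outside [0, 19.5]); the cube at (-0.5, 12.5) (footprint 17.5×18) is included at this height (area 315.00 mm²); the cone at (-3.5, 14) contributes a regular 12-gon of circumradius 2.478 (interpolated between r1=5.5 and r2=1.5 at t=0.756) (area = (12/2)·2.478²·sin(360°/12) = 18.42 mm²); Taking the union: the 2 present regions are separate (no shared area or edge), so areas and boundary lengths simply add and each stays a separate island — area = 333.42 mm². So its area = 333.42 mm². Layer 99 (z = 19.8): the cube does not reach this height (z outside [0, 19.5]); the cube at (-0.5, 12.5) (footprint 17.5×18) is included at this height (area 315.00 mm²); the cone at (-3.5, 14) contributes a regular 12-gon of circumradius 4.256 (interpolated between r1=5.5 and r2=1.5 at t=0.311) (area = (12/2)·4.256²·sin(360°/12) = 54.33 mm²); Combining (union): the regions partially overlap — summed areas 369.33 mm² minus the doubly-counted overlap 3.88 mm² gives 365.45 mm² — area = 365.45 mm². So its area = 365.45 mm². Layer 99 is larger (365.45 vs 333.42 mm²).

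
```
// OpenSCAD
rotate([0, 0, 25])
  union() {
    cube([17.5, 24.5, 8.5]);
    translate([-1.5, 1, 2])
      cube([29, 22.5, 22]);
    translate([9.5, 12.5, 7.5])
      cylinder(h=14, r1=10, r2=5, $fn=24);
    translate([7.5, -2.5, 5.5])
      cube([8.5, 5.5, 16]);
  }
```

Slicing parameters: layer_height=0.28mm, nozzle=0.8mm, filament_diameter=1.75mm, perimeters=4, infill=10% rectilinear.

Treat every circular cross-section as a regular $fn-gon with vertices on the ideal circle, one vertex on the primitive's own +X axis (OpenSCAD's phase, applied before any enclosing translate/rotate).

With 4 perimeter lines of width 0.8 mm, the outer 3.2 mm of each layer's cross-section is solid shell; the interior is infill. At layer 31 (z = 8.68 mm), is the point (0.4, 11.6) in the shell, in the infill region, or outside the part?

At z = 8.68 mm: the cube is absent (z outside [0, 8.5]); the cube at (-1.5, 1) (footprint 29×22.5) is included at this height; the cone at (9.5, 12.5): at t=0.084 of its height the radius interpolates to r₁+(r₂−r₁)t = 9.579, giving a regular 24-gon of that circumradius; the cube at (7.5, -2.5) is present — its section is the full 8.5×5.5 rectangle; Combining (union): the regions partially overlap (shared area 301.96 mm²), so overlapping operands fuse into one piece — 1 connected region; (whole slice rotated 25° about Z — lengths, areas and connectivity unchanged). Overall, the cross-section is a single solid region. Undo the 25° rotation: the query point maps to (5.265, 10.344) in the un-rotated model frame. The nearest boundary edge runs (-1.50, 1.00)→(-1.50, 23.50); distance from the point to it = 6.76 mm. The point is inside the cross-section and 6.76 mm from the nearest boundary — more than the 3.2 mm shell width (4 × 0.8), so it's in the infill interior.

infill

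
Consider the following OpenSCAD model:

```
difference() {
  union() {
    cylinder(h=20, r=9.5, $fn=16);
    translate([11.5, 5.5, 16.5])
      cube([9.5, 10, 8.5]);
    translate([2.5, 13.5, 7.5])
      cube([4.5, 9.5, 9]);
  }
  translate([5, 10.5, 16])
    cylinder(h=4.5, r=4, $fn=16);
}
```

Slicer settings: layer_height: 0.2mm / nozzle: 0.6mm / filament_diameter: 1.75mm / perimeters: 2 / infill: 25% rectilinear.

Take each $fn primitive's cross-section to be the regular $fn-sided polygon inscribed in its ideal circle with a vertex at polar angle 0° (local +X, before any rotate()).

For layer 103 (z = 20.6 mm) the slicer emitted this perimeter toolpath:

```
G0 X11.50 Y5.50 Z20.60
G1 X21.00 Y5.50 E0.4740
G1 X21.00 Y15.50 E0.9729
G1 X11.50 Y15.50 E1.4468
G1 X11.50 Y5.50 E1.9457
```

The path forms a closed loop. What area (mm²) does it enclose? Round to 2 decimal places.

95.00 mm²

Apply the shoelace formula to the sequence of (X, Y) vertices; enclosed area = 95.00 mm².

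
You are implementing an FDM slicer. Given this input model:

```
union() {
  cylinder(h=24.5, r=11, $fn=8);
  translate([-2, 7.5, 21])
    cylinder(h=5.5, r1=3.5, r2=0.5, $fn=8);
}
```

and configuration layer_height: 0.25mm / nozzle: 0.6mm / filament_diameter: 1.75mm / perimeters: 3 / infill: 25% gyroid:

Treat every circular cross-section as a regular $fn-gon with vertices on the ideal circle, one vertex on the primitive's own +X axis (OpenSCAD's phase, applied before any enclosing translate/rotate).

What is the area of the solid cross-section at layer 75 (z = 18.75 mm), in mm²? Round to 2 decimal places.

342.24 mm²

At z = 18.75 mm: the r=11 cylinder gives a regular 8-gon of circumradius 11 (constant along its height) (area = (8/2)·11.000²·sin(360°/8) = 342.24 mm²); the cone at (-2, 7.5) does not reach this height (z outside [21, 26.5]); Merging all regions: only the r=11 cylinder is present, so the union is just that shape — area = 342.24 mm². Overall, the cross-section is a single solid region. Net area = 342.24 mm².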